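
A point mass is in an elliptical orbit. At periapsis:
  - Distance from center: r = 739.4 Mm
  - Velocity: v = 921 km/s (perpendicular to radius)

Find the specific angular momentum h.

Convert to SI: r = 739.4 Mm = 7.394e+08 m; v = 921 km/s = 921000 m/s.
With v perpendicular to r, h = r · v.
h = 7.394e+08 · 921000 m²/s ≈ 6.81e+14 m²/s.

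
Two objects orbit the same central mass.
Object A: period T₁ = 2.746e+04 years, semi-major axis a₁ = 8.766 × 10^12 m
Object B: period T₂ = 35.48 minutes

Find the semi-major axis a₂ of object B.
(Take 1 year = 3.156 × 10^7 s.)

Convert to SI: T₁ = 2.746e+04 years = 8.66638e+11 s; T₂ = 35.48 minutes = 2128.8 s.
Kepler's third law: (T₁/T₂)² = (a₁/a₂)³ ⇒ a₂ = a₁ · (T₂/T₁)^(2/3).
T₂/T₁ = 2128.8 / 8.66638e+11 = 2.45639e-09.
a₂ = 8.766e+12 · (2.45639e-09)^(2/3) m ≈ 1.596e+07 m = 1.596 × 10^7 m.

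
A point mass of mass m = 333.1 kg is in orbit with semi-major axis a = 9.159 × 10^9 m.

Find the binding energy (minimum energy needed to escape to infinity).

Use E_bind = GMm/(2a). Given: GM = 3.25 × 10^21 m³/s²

Total orbital energy is E = −GMm/(2a); binding energy is E_bind = −E = GMm/(2a).
E_bind = 3.25e+21 · 333.1 / (2 · 9.159e+09) J ≈ 5.91e+13 J = 59.1 TJ.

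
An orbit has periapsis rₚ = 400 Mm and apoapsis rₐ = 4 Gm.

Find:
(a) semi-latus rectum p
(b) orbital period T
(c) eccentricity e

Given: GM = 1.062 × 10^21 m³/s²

Convert to SI: rₚ = 400 Mm = 4e+08 m; rₐ = 4 Gm = 4e+09 m.
(a) From a = (rₚ + rₐ)/2 = 2.2e+09 m and e = (rₐ − rₚ)/(rₐ + rₚ) = 0.818182, p = a(1 − e²) = 2.2e+09 · (1 − (0.818182)²) ≈ 7.273e+08 m
(b) With a = (rₚ + rₐ)/2 = 2.2e+09 m, T = 2π √(a³/GM) = 2π √((2.2e+09)³/1.062e+21) s ≈ 1.99e+04 s
(c) e = (rₐ − rₚ)/(rₐ + rₚ) = (4e+09 − 4e+08)/(4e+09 + 4e+08) ≈ 0.8182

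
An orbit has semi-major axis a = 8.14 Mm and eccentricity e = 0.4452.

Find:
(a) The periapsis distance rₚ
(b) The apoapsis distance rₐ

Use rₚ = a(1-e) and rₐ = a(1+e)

Convert to SI: a = 8.14 Mm = 8.14e+06 m.
(a) rₚ = a(1 − e) = 8.14e+06 · (1 − 0.4452) = 8.14e+06 · 0.5548 ≈ 4.516e+06 m = 4.516 Mm.
(b) rₐ = a(1 + e) = 8.14e+06 · (1 + 0.4452) = 8.14e+06 · 1.4452 ≈ 1.176e+07 m = 11.76 Mm.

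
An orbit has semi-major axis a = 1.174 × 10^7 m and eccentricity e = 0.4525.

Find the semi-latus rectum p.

p = a (1 − e²).
p = 1.174e+07 · (1 − (0.4525)²) = 1.174e+07 · 0.795244 ≈ 9.336e+06 m = 9.336 × 10^6 m.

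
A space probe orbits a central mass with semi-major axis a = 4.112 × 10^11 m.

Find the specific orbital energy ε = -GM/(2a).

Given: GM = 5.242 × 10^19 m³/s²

ε = −GM / (2a).
ε = −5.242e+19 / (2 · 4.112e+11) J/kg ≈ -6.374e+07 J/kg = -63.74 MJ/kg.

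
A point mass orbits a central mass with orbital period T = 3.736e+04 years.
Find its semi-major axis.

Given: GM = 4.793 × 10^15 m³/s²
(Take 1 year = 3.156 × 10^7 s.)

Convert to SI: T = 3.736e+04 years = 1.17908e+12 s.
Invert Kepler's third law: a = (GM · T² / (4π²))^(1/3).
Substituting T = 1.17908e+12 s and GM = 4.793e+15 m³/s²:
a = (4.793e+15 · (1.17908e+12)² / (4π²))^(1/3) m
a ≈ 5.526e+12 m = 5.526 × 10^12 m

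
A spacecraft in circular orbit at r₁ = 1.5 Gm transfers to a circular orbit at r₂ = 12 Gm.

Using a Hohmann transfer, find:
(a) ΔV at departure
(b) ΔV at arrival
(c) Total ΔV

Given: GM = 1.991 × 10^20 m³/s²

Convert to SI: r₁ = 1.5 Gm = 1.5e+09 m; r₂ = 12 Gm = 1.2e+10 m.
Transfer semi-major axis: a_t = (r₁ + r₂)/2 = (1.5e+09 + 1.2e+10)/2 = 6.75e+09 m.
Circular speeds: v₁ = √(GM/r₁) = 364326 m/s, v₂ = √(GM/r₂) = 128809 m/s.
Transfer speeds (vis-viva v² = GM(2/r − 1/a_t)): v₁ᵗ = 485768 m/s, v₂ᵗ = 60721 m/s.
(a) ΔV₁ = |v₁ᵗ − v₁| ≈ 1.214e+05 m/s = 121.4 km/s.
(b) ΔV₂ = |v₂ − v₂ᵗ| ≈ 6.809e+04 m/s = 68.09 km/s.
(c) ΔV_total = ΔV₁ + ΔV₂ ≈ 1.895e+05 m/s = 189.5 km/s.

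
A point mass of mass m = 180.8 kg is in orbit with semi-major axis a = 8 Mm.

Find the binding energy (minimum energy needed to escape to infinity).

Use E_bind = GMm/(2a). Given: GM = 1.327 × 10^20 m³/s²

Convert to SI: a = 8 Mm = 8e+06 m.
Total orbital energy is E = −GMm/(2a); binding energy is E_bind = −E = GMm/(2a).
E_bind = 1.327e+20 · 180.8 / (2 · 8e+06) J ≈ 1.5e+15 J = 1.5 PJ.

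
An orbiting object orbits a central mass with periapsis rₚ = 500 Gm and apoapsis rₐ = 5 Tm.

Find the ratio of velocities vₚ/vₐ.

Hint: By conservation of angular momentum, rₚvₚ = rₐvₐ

Convert to SI: rₚ = 500 Gm = 5e+11 m; rₐ = 5 Tm = 5e+12 m.
Conservation of angular momentum gives rₚvₚ = rₐvₐ, so vₚ/vₐ = rₐ/rₚ.
vₚ/vₐ = 5e+12 / 5e+11 ≈ 10.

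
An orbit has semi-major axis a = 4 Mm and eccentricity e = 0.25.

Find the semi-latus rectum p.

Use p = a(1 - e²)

Convert to SI: a = 4 Mm = 4e+06 m.
p = a (1 − e²).
p = 4e+06 · (1 − (0.25)²) = 4e+06 · 0.9375 ≈ 3.75e+06 m = 3.75 Mm.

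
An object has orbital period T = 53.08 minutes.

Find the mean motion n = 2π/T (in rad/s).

Convert to SI: T = 53.08 minutes = 3184.8 s.
n = 2π / T.
n = 2π / 3184.8 s ≈ 0.001973 rad/s.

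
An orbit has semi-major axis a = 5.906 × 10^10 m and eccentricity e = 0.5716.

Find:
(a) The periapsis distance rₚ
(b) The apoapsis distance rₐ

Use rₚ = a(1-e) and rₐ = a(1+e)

(a) rₚ = a(1 − e) = 5.906e+10 · (1 − 0.5716) = 5.906e+10 · 0.4284 ≈ 2.53e+10 m = 2.53 × 10^10 m.
(b) rₐ = a(1 + e) = 5.906e+10 · (1 + 0.5716) = 5.906e+10 · 1.5716 ≈ 9.282e+10 m = 9.282 × 10^10 m.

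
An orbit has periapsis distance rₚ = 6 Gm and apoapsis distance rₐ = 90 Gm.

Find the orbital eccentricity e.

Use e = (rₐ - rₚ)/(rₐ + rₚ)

Convert to SI: rₚ = 6 Gm = 6e+09 m; rₐ = 90 Gm = 9e+10 m.
e = (rₐ − rₚ) / (rₐ + rₚ).
e = (9e+10 − 6e+09) / (9e+10 + 6e+09) = 8.4e+10 / 9.6e+10 ≈ 0.875.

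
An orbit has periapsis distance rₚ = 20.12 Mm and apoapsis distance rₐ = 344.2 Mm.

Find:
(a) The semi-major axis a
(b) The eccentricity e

Convert to SI: rₚ = 20.12 Mm = 2.012e+07 m; rₐ = 344.2 Mm = 3.442e+08 m.
(a) a = (rₚ + rₐ) / 2 = (2.012e+07 + 3.442e+08) / 2 ≈ 1.822e+08 m = 182.2 Mm.
(b) e = (rₐ − rₚ) / (rₐ + rₚ) = (3.442e+08 − 2.012e+07) / (3.442e+08 + 2.012e+07) ≈ 0.8895.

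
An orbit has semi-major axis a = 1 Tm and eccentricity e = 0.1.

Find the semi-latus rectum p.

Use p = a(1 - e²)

Convert to SI: a = 1 Tm = 1e+12 m.
p = a (1 − e²).
p = 1e+12 · (1 − (0.1)²) = 1e+12 · 0.99 ≈ 9.9e+11 m = 990 Gm.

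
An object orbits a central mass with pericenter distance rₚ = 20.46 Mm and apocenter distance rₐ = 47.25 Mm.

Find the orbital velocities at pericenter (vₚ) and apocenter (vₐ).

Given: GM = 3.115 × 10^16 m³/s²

Convert to SI: rₚ = 20.46 Mm = 2.046e+07 m; rₐ = 47.25 Mm = 4.725e+07 m.
Use the vis-viva equation v² = GM(2/r − 1/a) with a = (rₚ + rₐ)/2 = (2.046e+07 + 4.725e+07)/2 = 3.3855e+07 m.
vₚ = √(GM · (2/rₚ − 1/a)) = √(3.115e+16 · (2/2.046e+07 − 1/3.3855e+07)) m/s ≈ 4.61e+04 m/s = 46.1 km/s.
vₐ = √(GM · (2/rₐ − 1/a)) = √(3.115e+16 · (2/4.725e+07 − 1/3.3855e+07)) m/s ≈ 1.996e+04 m/s = 19.96 km/s.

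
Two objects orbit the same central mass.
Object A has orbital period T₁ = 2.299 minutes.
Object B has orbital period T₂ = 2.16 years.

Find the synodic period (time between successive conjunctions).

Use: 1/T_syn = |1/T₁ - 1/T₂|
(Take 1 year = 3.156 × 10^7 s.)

Convert to SI: T₁ = 2.299 minutes = 137.94 s; T₂ = 2.16 years = 6.81696e+07 s.
T_syn = |T₁ · T₂ / (T₁ − T₂)|.
T_syn = |137.94 · 6.81696e+07 / (137.94 − 6.81696e+07)| s ≈ 137.9 s = 2.299 minutes.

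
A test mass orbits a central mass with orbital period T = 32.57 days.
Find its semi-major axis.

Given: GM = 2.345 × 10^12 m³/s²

Convert to SI: T = 32.57 days = 2.81405e+06 s.
Invert Kepler's third law: a = (GM · T² / (4π²))^(1/3).
Substituting T = 2.81405e+06 s and GM = 2.345e+12 m³/s²:
a = (2.345e+12 · (2.81405e+06)² / (4π²))^(1/3) m
a ≈ 7.777e+07 m = 7.777 × 10^7 m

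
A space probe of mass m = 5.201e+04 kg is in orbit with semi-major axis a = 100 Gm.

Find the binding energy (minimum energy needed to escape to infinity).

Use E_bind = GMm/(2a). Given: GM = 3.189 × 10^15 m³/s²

Convert to SI: a = 100 Gm = 1e+11 m.
Total orbital energy is E = −GMm/(2a); binding energy is E_bind = −E = GMm/(2a).
E_bind = 3.189e+15 · 5.201e+04 / (2 · 1e+11) J ≈ 8.293e+08 J = 829.3 MJ.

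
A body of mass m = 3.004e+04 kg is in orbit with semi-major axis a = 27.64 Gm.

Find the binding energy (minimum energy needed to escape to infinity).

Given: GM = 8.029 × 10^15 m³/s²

Convert to SI: a = 27.64 Gm = 2.764e+10 m.
Total orbital energy is E = −GMm/(2a); binding energy is E_bind = −E = GMm/(2a).
E_bind = 8.029e+15 · 3.004e+04 / (2 · 2.764e+10) J ≈ 4.363e+09 J = 4.363 GJ.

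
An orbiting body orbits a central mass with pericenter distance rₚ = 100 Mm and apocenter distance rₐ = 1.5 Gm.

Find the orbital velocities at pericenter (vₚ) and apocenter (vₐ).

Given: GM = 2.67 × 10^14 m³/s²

Convert to SI: rₚ = 100 Mm = 1e+08 m; rₐ = 1.5 Gm = 1.5e+09 m.
Use the vis-viva equation v² = GM(2/r − 1/a) with a = (rₚ + rₐ)/2 = (1e+08 + 1.5e+09)/2 = 8e+08 m.
vₚ = √(GM · (2/rₚ − 1/a)) = √(2.67e+14 · (2/1e+08 − 1/8e+08)) m/s ≈ 2237 m/s = 2.237 km/s.
vₐ = √(GM · (2/rₐ − 1/a)) = √(2.67e+14 · (2/1.5e+09 − 1/8e+08)) m/s ≈ 149.2 m/s = 149.2 m/s.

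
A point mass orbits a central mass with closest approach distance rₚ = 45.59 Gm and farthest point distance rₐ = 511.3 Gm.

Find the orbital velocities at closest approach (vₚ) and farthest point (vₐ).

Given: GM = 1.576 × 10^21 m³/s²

Convert to SI: rₚ = 45.59 Gm = 4.559e+10 m; rₐ = 511.3 Gm = 5.113e+11 m.
Use the vis-viva equation v² = GM(2/r − 1/a) with a = (rₚ + rₐ)/2 = (4.559e+10 + 5.113e+11)/2 = 2.78445e+11 m.
vₚ = √(GM · (2/rₚ − 1/a)) = √(1.576e+21 · (2/4.559e+10 − 1/2.78445e+11)) m/s ≈ 2.519e+05 m/s = 251.9 km/s.
vₐ = √(GM · (2/rₐ − 1/a)) = √(1.576e+21 · (2/5.113e+11 − 1/2.78445e+11)) m/s ≈ 2.246e+04 m/s = 22.46 km/s.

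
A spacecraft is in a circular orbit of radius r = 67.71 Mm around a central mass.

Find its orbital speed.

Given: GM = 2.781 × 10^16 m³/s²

Convert to SI: r = 67.71 Mm = 6.771e+07 m.
For a circular orbit, gravity supplies the centripetal force, so v = √(GM / r).
v = √(2.781e+16 / 6.771e+07) m/s ≈ 2.027e+04 m/s = 20.27 km/s.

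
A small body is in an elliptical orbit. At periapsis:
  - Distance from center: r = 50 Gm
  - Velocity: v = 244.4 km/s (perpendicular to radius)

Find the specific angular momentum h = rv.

Convert to SI: r = 50 Gm = 5e+10 m; v = 244.4 km/s = 244400 m/s.
With v perpendicular to r, h = r · v.
h = 5e+10 · 244400 m²/s ≈ 1.222e+16 m²/s.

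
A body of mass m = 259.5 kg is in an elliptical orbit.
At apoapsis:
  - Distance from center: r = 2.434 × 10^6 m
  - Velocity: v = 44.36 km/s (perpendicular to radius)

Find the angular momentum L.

Convert to SI: v = 44.36 km/s = 44360 m/s.
Since v is perpendicular to r, L = m · v · r.
L = 259.5 · 44360 · 2.434e+06 kg·m²/s ≈ 2.802e+13 kg·m²/s.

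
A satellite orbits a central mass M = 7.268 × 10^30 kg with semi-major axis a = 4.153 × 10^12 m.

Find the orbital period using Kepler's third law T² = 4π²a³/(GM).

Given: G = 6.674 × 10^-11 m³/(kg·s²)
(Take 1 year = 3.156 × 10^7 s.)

GM = G · M = 6.674e-11 · 7.268e+30 = 4.85066e+20 m³/s².
Kepler's third law: T = 2π √(a³ / GM).
Substituting a = 4.153e+12 m and GM = 4.85066e+20 m³/s²:
T = 2π √((4.153e+12)³ / 4.85066e+20) s
T ≈ 2.414e+09 s = 76.5 years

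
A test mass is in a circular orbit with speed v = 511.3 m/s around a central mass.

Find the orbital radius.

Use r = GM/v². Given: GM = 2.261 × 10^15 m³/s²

For a circular orbit, v² = GM / r, so r = GM / v².
r = 2.261e+15 / (511.3)² m ≈ 8.649e+09 m = 8.649 Gm.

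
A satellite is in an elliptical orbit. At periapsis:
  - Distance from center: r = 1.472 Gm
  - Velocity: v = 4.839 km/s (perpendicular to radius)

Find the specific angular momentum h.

Convert to SI: r = 1.472 Gm = 1.472e+09 m; v = 4.839 km/s = 4839 m/s.
With v perpendicular to r, h = r · v.
h = 1.472e+09 · 4839 m²/s ≈ 7.123e+12 m²/s.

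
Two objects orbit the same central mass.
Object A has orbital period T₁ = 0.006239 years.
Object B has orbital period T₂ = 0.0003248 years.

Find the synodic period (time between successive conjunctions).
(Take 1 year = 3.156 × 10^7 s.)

Convert to SI: T₁ = 0.006239 years = 196903 s; T₂ = 0.0003248 years = 10250.7 s.
T_syn = |T₁ · T₂ / (T₁ − T₂)|.
T_syn = |196903 · 10250.7 / (196903 − 10250.7)| s ≈ 1.081e+04 s = 0.0003426 years.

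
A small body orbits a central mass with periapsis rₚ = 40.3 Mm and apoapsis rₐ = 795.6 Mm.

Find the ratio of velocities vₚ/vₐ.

Convert to SI: rₚ = 40.3 Mm = 4.03e+07 m; rₐ = 795.6 Mm = 7.956e+08 m.
Conservation of angular momentum gives rₚvₚ = rₐvₐ, so vₚ/vₐ = rₐ/rₚ.
vₚ/vₐ = 7.956e+08 / 4.03e+07 ≈ 19.74.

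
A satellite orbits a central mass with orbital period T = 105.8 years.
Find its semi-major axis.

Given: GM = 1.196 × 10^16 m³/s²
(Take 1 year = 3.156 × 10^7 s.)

Convert to SI: T = 105.8 years = 3.33905e+09 s.
Invert Kepler's third law: a = (GM · T² / (4π²))^(1/3).
Substituting T = 3.33905e+09 s and GM = 1.196e+16 m³/s²:
a = (1.196e+16 · (3.33905e+09)² / (4π²))^(1/3) m
a ≈ 1.5e+11 m = 150 Gm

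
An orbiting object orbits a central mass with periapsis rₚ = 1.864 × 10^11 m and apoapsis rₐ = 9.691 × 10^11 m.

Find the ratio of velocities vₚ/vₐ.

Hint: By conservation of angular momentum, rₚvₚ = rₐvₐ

Conservation of angular momentum gives rₚvₚ = rₐvₐ, so vₚ/vₐ = rₐ/rₚ.
vₚ/vₐ = 9.691e+11 / 1.864e+11 ≈ 5.199.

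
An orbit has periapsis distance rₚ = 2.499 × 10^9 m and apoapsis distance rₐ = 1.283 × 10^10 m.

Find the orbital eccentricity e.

e = (rₐ − rₚ) / (rₐ + rₚ).
e = (1.283e+10 − 2.499e+09) / (1.283e+10 + 2.499e+09) = 1.0331e+10 / 1.5329e+10 ≈ 0.674.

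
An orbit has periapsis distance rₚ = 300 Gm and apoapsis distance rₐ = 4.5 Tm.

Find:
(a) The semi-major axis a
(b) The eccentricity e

Convert to SI: rₚ = 300 Gm = 3e+11 m; rₐ = 4.5 Tm = 4.5e+12 m.
(a) a = (rₚ + rₐ) / 2 = (3e+11 + 4.5e+12) / 2 ≈ 2.4e+12 m = 2.4 Tm.
(b) e = (rₐ − rₚ) / (rₐ + rₚ) = (4.5e+12 − 3e+11) / (4.5e+12 + 3e+11) ≈ 0.875.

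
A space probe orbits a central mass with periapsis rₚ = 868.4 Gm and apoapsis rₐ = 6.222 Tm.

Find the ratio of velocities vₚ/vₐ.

Convert to SI: rₚ = 868.4 Gm = 8.684e+11 m; rₐ = 6.222 Tm = 6.222e+12 m.
Conservation of angular momentum gives rₚvₚ = rₐvₐ, so vₚ/vₐ = rₐ/rₚ.
vₚ/vₐ = 6.222e+12 / 8.684e+11 ≈ 7.165.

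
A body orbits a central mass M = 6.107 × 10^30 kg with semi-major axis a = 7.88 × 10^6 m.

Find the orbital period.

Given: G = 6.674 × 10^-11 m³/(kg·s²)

GM = G · M = 6.674e-11 · 6.107e+30 = 4.07581e+20 m³/s².
Kepler's third law: T = 2π √(a³ / GM).
Substituting a = 7.88e+06 m and GM = 4.07581e+20 m³/s²:
T = 2π √((7.88e+06)³ / 4.07581e+20) s
T ≈ 6.884 s = 6.884 seconds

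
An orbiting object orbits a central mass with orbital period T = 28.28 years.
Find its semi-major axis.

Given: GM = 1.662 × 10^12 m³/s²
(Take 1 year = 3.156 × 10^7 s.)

Convert to SI: T = 28.28 years = 8.92517e+08 s.
Invert Kepler's third law: a = (GM · T² / (4π²))^(1/3).
Substituting T = 8.92517e+08 s and GM = 1.662e+12 m³/s²:
a = (1.662e+12 · (8.92517e+08)² / (4π²))^(1/3) m
a ≈ 3.225e+09 m = 3.225 Gm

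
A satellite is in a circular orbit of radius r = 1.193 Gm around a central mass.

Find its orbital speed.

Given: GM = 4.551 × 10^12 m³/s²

Convert to SI: r = 1.193 Gm = 1.193e+09 m.
For a circular orbit, gravity supplies the centripetal force, so v = √(GM / r).
v = √(4.551e+12 / 1.193e+09) m/s ≈ 61.76 m/s = 61.76 m/s.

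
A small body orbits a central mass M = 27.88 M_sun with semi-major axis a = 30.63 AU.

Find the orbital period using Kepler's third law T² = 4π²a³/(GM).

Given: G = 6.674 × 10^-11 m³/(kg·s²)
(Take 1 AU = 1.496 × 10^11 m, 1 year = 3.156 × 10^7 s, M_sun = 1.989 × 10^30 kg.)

Convert to SI: a = 30.63 AU = 4.58225e+12 m; M = 27.88 M_sun = 5.54533e+31 kg.
GM = G · M = 6.674e-11 · 5.54533e+31 = 3.70095e+21 m³/s².
Kepler's third law: T = 2π √(a³ / GM).
Substituting a = 4.58225e+12 m and GM = 3.70095e+21 m³/s²:
T = 2π √((4.58225e+12)³ / 3.70095e+21) s
T ≈ 1.013e+09 s = 32.1 years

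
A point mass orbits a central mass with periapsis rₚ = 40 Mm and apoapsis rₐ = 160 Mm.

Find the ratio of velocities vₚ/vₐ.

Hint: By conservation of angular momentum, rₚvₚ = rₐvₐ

Convert to SI: rₚ = 40 Mm = 4e+07 m; rₐ = 160 Mm = 1.6e+08 m.
Conservation of angular momentum gives rₚvₚ = rₐvₐ, so vₚ/vₐ = rₐ/rₚ.
vₚ/vₐ = 1.6e+08 / 4e+07 ≈ 4.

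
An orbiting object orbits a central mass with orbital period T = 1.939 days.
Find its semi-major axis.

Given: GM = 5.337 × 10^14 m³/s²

Convert to SI: T = 1.939 days = 167530 s.
Invert Kepler's third law: a = (GM · T² / (4π²))^(1/3).
Substituting T = 167530 s and GM = 5.337e+14 m³/s²:
a = (5.337e+14 · (167530)² / (4π²))^(1/3) m
a ≈ 7.239e+07 m = 7.239 × 10^7 m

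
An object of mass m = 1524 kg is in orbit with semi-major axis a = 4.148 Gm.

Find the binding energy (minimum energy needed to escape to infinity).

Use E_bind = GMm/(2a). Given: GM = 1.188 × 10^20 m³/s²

Convert to SI: a = 4.148 Gm = 4.148e+09 m.
Total orbital energy is E = −GMm/(2a); binding energy is E_bind = −E = GMm/(2a).
E_bind = 1.188e+20 · 1524 / (2 · 4.148e+09) J ≈ 2.182e+13 J = 21.82 TJ.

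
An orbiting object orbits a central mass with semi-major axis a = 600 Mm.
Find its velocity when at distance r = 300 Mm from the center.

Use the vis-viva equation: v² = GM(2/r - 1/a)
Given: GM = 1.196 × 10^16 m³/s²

Convert to SI: a = 600 Mm = 6e+08 m; r = 300 Mm = 3e+08 m.
Vis-viva: v = √(GM · (2/r − 1/a)).
2/r − 1/a = 2/3e+08 − 1/6e+08 = 5e-09 m⁻¹.
v = √(1.196e+16 · 5e-09) m/s ≈ 7733 m/s = 7.733 km/s.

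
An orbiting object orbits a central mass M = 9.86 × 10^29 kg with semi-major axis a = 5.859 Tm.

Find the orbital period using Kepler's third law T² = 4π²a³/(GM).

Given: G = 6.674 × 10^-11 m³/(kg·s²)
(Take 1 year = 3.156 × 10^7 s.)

Convert to SI: a = 5.859 Tm = 5.859e+12 m.
GM = G · M = 6.674e-11 · 9.86e+29 = 6.58056e+19 m³/s².
Kepler's third law: T = 2π √(a³ / GM).
Substituting a = 5.859e+12 m and GM = 6.58056e+19 m³/s²:
T = 2π √((5.859e+12)³ / 6.58056e+19) s
T ≈ 1.098e+10 s = 348.1 years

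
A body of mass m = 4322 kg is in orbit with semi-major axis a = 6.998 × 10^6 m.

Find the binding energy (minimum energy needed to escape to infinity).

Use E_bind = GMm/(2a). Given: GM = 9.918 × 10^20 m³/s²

Total orbital energy is E = −GMm/(2a); binding energy is E_bind = −E = GMm/(2a).
E_bind = 9.918e+20 · 4322 / (2 · 6.998e+06) J ≈ 3.063e+17 J = 306.3 PJ.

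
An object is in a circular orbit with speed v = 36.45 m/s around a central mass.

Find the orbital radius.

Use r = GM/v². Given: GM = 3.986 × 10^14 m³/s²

For a circular orbit, v² = GM / r, so r = GM / v².
r = 3.986e+14 / (36.45)² m ≈ 3e+11 m = 300 Gm.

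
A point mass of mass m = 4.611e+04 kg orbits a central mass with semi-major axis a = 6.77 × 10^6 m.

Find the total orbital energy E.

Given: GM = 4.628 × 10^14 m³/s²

E = −GMm / (2a).
E = −4.628e+14 · 4.611e+04 / (2 · 6.77e+06) J ≈ -1.576e+12 J = -1.576 TJ.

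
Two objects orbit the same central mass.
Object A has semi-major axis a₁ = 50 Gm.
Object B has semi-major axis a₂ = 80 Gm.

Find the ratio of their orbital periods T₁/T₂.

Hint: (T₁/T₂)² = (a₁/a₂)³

Convert to SI: a₁ = 50 Gm = 5e+10 m; a₂ = 80 Gm = 8e+10 m.
From Kepler's third law, (T₁/T₂)² = (a₁/a₂)³, so T₁/T₂ = (a₁/a₂)^(3/2).
a₁/a₂ = 5e+10 / 8e+10 = 0.625.
T₁/T₂ = (0.625)^(3/2) ≈ 0.4941.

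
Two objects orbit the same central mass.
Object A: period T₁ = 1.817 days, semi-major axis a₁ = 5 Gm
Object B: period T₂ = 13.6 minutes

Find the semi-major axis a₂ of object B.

Convert to SI: T₁ = 1.817 days = 156989 s; a₁ = 5 Gm = 5e+09 m; T₂ = 13.6 minutes = 816 s.
Kepler's third law: (T₁/T₂)² = (a₁/a₂)³ ⇒ a₂ = a₁ · (T₂/T₁)^(2/3).
T₂/T₁ = 816 / 156989 = 0.00519782.
a₂ = 5e+09 · (0.00519782)^(2/3) m ≈ 1.5e+08 m = 150 Mm.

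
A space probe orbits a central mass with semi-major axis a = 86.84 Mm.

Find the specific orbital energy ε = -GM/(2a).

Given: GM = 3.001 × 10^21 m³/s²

Convert to SI: a = 86.84 Mm = 8.684e+07 m.
ε = −GM / (2a).
ε = −3.001e+21 / (2 · 8.684e+07) J/kg ≈ -1.728e+13 J/kg = -1.728e+04 GJ/kg.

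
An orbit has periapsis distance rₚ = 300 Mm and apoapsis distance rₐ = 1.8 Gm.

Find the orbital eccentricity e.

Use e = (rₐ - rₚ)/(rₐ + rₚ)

Convert to SI: rₚ = 300 Mm = 3e+08 m; rₐ = 1.8 Gm = 1.8e+09 m.
e = (rₐ − rₚ) / (rₐ + rₚ).
e = (1.8e+09 − 3e+08) / (1.8e+09 + 3e+08) = 1.5e+09 / 2.1e+09 ≈ 0.7143.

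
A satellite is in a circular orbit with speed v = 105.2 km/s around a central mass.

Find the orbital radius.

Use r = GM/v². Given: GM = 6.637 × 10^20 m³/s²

Convert to SI: v = 105.2 km/s = 105200 m/s.
For a circular orbit, v² = GM / r, so r = GM / v².
r = 6.637e+20 / (105200)² m ≈ 5.997e+10 m = 59.97 Gm.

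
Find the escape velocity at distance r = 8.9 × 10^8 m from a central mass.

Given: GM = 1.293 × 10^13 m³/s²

Escape velocity comes from setting total energy to zero: ½v² − GM/r = 0 ⇒ v_esc = √(2GM / r).
v_esc = √(2 · 1.293e+13 / 8.9e+08) m/s ≈ 170.5 m/s = 170.5 m/s.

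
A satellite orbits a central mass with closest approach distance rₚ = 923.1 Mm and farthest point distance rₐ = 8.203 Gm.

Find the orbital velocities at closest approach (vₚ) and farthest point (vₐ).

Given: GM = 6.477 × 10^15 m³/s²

Convert to SI: rₚ = 923.1 Mm = 9.231e+08 m; rₐ = 8.203 Gm = 8.203e+09 m.
Use the vis-viva equation v² = GM(2/r − 1/a) with a = (rₚ + rₐ)/2 = (9.231e+08 + 8.203e+09)/2 = 4.56305e+09 m.
vₚ = √(GM · (2/rₚ − 1/a)) = √(6.477e+15 · (2/9.231e+08 − 1/4.56305e+09)) m/s ≈ 3552 m/s = 3.552 km/s.
vₐ = √(GM · (2/rₐ − 1/a)) = √(6.477e+15 · (2/8.203e+09 − 1/4.56305e+09)) m/s ≈ 399.7 m/s = 399.7 m/s.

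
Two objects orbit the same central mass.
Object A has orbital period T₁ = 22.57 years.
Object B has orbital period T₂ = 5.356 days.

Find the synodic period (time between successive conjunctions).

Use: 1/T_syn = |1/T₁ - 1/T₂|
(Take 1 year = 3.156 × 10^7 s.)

Convert to SI: T₁ = 22.57 years = 7.12309e+08 s; T₂ = 5.356 days = 462758 s.
T_syn = |T₁ · T₂ / (T₁ − T₂)|.
T_syn = |7.12309e+08 · 462758 / (7.12309e+08 − 462758)| s ≈ 4.631e+05 s = 5.359 days.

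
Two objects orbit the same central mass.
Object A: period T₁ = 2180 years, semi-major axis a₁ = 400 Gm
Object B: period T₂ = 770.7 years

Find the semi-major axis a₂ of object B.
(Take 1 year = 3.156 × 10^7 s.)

Convert to SI: T₁ = 2180 years = 6.88008e+10 s; a₁ = 400 Gm = 4e+11 m; T₂ = 770.7 years = 2.43233e+10 s.
Kepler's third law: (T₁/T₂)² = (a₁/a₂)³ ⇒ a₂ = a₁ · (T₂/T₁)^(2/3).
T₂/T₁ = 2.43233e+10 / 6.88008e+10 = 0.353532.
a₂ = 4e+11 · (0.353532)^(2/3) m ≈ 2e+11 m = 200 Gm.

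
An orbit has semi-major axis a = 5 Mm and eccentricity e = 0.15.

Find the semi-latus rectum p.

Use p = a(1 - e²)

Convert to SI: a = 5 Mm = 5e+06 m.
p = a (1 − e²).
p = 5e+06 · (1 − (0.15)²) = 5e+06 · 0.9775 ≈ 4.888e+06 m = 4.888 Mm.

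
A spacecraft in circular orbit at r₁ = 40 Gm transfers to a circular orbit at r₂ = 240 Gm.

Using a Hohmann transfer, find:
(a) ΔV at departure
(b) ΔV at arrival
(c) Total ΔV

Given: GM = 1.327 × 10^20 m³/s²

Convert to SI: r₁ = 40 Gm = 4e+10 m; r₂ = 240 Gm = 2.4e+11 m.
Transfer semi-major axis: a_t = (r₁ + r₂)/2 = (4e+10 + 2.4e+11)/2 = 1.4e+11 m.
Circular speeds: v₁ = √(GM/r₁) = 57597.7 m/s, v₂ = √(GM/r₂) = 23514.2 m/s.
Transfer speeds (vis-viva v² = GM(2/r − 1/a_t)): v₁ᵗ = 75413.1 m/s, v₂ᵗ = 12568.9 m/s.
(a) ΔV₁ = |v₁ᵗ − v₁| ≈ 1.782e+04 m/s = 17.82 km/s.
(b) ΔV₂ = |v₂ − v₂ᵗ| ≈ 1.095e+04 m/s = 10.95 km/s.
(c) ΔV_total = ΔV₁ + ΔV₂ ≈ 2.876e+04 m/s = 28.76 km/s.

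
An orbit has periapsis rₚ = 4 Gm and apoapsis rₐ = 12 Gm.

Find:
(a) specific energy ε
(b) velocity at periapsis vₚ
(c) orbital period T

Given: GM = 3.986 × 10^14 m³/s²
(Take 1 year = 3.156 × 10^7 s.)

Convert to SI: rₚ = 4 Gm = 4e+09 m; rₐ = 12 Gm = 1.2e+10 m.
(a) With a = (rₚ + rₐ)/2 = 8e+09 m, ε = −GM/(2a) = −3.986e+14/(2 · 8e+09) J/kg ≈ -2.491e+04 J/kg
(b) With a = (rₚ + rₐ)/2 = 8e+09 m, vₚ = √(GM (2/rₚ − 1/a)) = √(3.986e+14 · (2/4e+09 − 1/8e+09)) m/s ≈ 386.6 m/s
(c) With a = (rₚ + rₐ)/2 = 8e+09 m, T = 2π √(a³/GM) = 2π √((8e+09)³/3.986e+14) s ≈ 2.252e+08 s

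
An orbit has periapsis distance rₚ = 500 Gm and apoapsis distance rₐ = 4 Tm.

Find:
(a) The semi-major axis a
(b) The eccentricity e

Convert to SI: rₚ = 500 Gm = 5e+11 m; rₐ = 4 Tm = 4e+12 m.
(a) a = (rₚ + rₐ) / 2 = (5e+11 + 4e+12) / 2 ≈ 2.25e+12 m = 2.25 Tm.
(b) e = (rₐ − rₚ) / (rₐ + rₚ) = (4e+12 − 5e+11) / (4e+12 + 5e+11) ≈ 0.7778.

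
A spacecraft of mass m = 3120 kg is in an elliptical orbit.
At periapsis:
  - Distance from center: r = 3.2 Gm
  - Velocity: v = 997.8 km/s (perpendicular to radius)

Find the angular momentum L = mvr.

Convert to SI: r = 3.2 Gm = 3.2e+09 m; v = 997.8 km/s = 997800 m/s.
Since v is perpendicular to r, L = m · v · r.
L = 3120 · 997800 · 3.2e+09 kg·m²/s ≈ 9.962e+18 kg·m²/s.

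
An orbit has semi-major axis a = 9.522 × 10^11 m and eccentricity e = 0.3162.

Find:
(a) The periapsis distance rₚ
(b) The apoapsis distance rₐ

(a) rₚ = a(1 − e) = 9.522e+11 · (1 − 0.3162) = 9.522e+11 · 0.6838 ≈ 6.511e+11 m = 6.511 × 10^11 m.
(b) rₐ = a(1 + e) = 9.522e+11 · (1 + 0.3162) = 9.522e+11 · 1.3162 ≈ 1.253e+12 m = 1.253 × 10^12 m.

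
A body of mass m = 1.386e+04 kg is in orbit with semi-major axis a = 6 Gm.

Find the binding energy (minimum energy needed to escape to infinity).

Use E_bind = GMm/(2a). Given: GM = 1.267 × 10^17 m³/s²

Convert to SI: a = 6 Gm = 6e+09 m.
Total orbital energy is E = −GMm/(2a); binding energy is E_bind = −E = GMm/(2a).
E_bind = 1.267e+17 · 1.386e+04 / (2 · 6e+09) J ≈ 1.463e+11 J = 146.3 GJ.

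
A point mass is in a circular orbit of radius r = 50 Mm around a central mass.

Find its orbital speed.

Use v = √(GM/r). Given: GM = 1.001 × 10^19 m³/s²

Convert to SI: r = 50 Mm = 5e+07 m.
For a circular orbit, gravity supplies the centripetal force, so v = √(GM / r).
v = √(1.001e+19 / 5e+07) m/s ≈ 4.474e+05 m/s = 447.4 km/s.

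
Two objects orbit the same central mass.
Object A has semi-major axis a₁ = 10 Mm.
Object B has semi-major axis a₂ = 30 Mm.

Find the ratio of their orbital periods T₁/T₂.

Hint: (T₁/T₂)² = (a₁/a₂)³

Convert to SI: a₁ = 10 Mm = 1e+07 m; a₂ = 30 Mm = 3e+07 m.
From Kepler's third law, (T₁/T₂)² = (a₁/a₂)³, so T₁/T₂ = (a₁/a₂)^(3/2).
a₁/a₂ = 1e+07 / 3e+07 = 0.333333.
T₁/T₂ = (0.333333)^(3/2) ≈ 0.1925.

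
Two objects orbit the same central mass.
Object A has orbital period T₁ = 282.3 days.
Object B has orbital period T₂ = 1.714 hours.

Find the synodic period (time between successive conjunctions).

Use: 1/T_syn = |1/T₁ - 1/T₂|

Convert to SI: T₁ = 282.3 days = 2.43907e+07 s; T₂ = 1.714 hours = 6170.4 s.
T_syn = |T₁ · T₂ / (T₁ − T₂)|.
T_syn = |2.43907e+07 · 6170.4 / (2.43907e+07 − 6170.4)| s ≈ 6172 s = 1.714 hours.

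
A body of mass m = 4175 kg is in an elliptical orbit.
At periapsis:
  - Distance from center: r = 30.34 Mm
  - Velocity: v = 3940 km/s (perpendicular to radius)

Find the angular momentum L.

Convert to SI: r = 30.34 Mm = 3.034e+07 m; v = 3940 km/s = 3.94e+06 m/s.
Since v is perpendicular to r, L = m · v · r.
L = 4175 · 3.94e+06 · 3.034e+07 kg·m²/s ≈ 4.991e+17 kg·m²/s.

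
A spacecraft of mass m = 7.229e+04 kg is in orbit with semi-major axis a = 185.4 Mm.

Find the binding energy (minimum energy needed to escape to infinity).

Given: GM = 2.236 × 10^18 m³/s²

Convert to SI: a = 185.4 Mm = 1.854e+08 m.
Total orbital energy is E = −GMm/(2a); binding energy is E_bind = −E = GMm/(2a).
E_bind = 2.236e+18 · 7.229e+04 / (2 · 1.854e+08) J ≈ 4.359e+14 J = 435.9 TJ.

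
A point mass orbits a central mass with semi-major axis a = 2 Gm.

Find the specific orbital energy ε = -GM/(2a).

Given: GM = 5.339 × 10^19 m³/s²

Convert to SI: a = 2 Gm = 2e+09 m.
ε = −GM / (2a).
ε = −5.339e+19 / (2 · 2e+09) J/kg ≈ -1.335e+10 J/kg = -13.35 GJ/kg.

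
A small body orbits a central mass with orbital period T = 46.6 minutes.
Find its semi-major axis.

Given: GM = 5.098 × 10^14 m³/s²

Convert to SI: T = 46.6 minutes = 2796 s.
Invert Kepler's third law: a = (GM · T² / (4π²))^(1/3).
Substituting T = 2796 s and GM = 5.098e+14 m³/s²:
a = (5.098e+14 · (2796)² / (4π²))^(1/3) m
a ≈ 4.656e+06 m = 4.656 Mm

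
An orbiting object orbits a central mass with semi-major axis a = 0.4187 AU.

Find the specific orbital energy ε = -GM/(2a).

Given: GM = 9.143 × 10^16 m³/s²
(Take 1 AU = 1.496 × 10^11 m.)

Convert to SI: a = 0.4187 AU = 6.26375e+10 m.
ε = −GM / (2a).
ε = −9.143e+16 / (2 · 6.26375e+10) J/kg ≈ -7.298e+05 J/kg = -729.8 kJ/kg.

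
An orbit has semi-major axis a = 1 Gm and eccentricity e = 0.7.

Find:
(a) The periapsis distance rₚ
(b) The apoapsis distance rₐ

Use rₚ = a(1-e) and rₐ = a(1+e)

Convert to SI: a = 1 Gm = 1e+09 m.
(a) rₚ = a(1 − e) = 1e+09 · (1 − 0.7) = 1e+09 · 0.3 ≈ 3e+08 m = 300 Mm.
(b) rₐ = a(1 + e) = 1e+09 · (1 + 0.7) = 1e+09 · 1.7 ≈ 1.7e+09 m = 1.7 Gm.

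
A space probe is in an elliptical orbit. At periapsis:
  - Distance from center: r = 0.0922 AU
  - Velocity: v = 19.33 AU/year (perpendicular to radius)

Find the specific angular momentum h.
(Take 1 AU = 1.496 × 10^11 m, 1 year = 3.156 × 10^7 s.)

Convert to SI: r = 0.0922 AU = 1.37931e+10 m; v = 19.33 AU/year = 91627.6 m/s.
With v perpendicular to r, h = r · v.
h = 1.37931e+10 · 91627.6 m²/s ≈ 1.264e+15 m²/s.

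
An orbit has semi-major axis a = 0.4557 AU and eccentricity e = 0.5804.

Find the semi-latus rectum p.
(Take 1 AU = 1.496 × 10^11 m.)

Convert to SI: a = 0.4557 AU = 6.81727e+10 m.
p = a (1 − e²).
p = 6.81727e+10 · (1 − (0.5804)²) = 6.81727e+10 · 0.663136 ≈ 4.521e+10 m = 0.3022 AU.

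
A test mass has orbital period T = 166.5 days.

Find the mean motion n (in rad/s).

Convert to SI: T = 166.5 days = 1.43856e+07 s.
n = 2π / T.
n = 2π / 1.43856e+07 s ≈ 4.368e-07 rad/s.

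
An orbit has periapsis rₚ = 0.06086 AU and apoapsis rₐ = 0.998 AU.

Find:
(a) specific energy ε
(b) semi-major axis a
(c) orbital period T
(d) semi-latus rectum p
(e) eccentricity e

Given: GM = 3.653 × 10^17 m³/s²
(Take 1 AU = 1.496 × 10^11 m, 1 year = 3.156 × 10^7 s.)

Convert to SI: rₚ = 0.06086 AU = 9.10466e+09 m; rₐ = 0.998 AU = 1.49301e+11 m.
(a) With a = (rₚ + rₐ)/2 = 7.92027e+10 m, ε = −GM/(2a) = −3.653e+17/(2 · 7.92027e+10) J/kg ≈ -2.306e+06 J/kg
(b) a = (rₚ + rₐ)/2 = (9.10466e+09 + 1.49301e+11)/2 ≈ 7.92e+10 m
(c) With a = (rₚ + rₐ)/2 = 7.92027e+10 m, T = 2π √(a³/GM) = 2π √((7.92027e+10)³/3.653e+17) s ≈ 2.317e+08 s
(d) From a = (rₚ + rₐ)/2 = 7.92027e+10 m and e = (rₐ − rₚ)/(rₐ + rₚ) = 0.885046, p = a(1 − e²) = 7.92027e+10 · (1 − (0.885046)²) ≈ 1.716e+10 m
(e) e = (rₐ − rₚ)/(rₐ + rₚ) = (1.49301e+11 − 9.10466e+09)/(1.49301e+11 + 9.10466e+09) ≈ 0.885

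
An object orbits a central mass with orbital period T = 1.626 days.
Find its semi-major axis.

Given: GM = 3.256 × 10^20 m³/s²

Convert to SI: T = 1.626 days = 140486 s.
Invert Kepler's third law: a = (GM · T² / (4π²))^(1/3).
Substituting T = 140486 s and GM = 3.256e+20 m³/s²:
a = (3.256e+20 · (140486)² / (4π²))^(1/3) m
a ≈ 5.46e+09 m = 5.46 × 10^9 m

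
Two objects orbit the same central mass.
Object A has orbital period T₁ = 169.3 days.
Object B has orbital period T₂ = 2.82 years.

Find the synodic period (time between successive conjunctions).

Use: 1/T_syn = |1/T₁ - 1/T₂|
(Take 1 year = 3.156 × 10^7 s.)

Convert to SI: T₁ = 169.3 days = 1.46275e+07 s; T₂ = 2.82 years = 8.89992e+07 s.
T_syn = |T₁ · T₂ / (T₁ − T₂)|.
T_syn = |1.46275e+07 · 8.89992e+07 / (1.46275e+07 − 8.89992e+07)| s ≈ 1.75e+07 s = 202.6 days.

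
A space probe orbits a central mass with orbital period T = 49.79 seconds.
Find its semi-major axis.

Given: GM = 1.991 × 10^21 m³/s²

Invert Kepler's third law: a = (GM · T² / (4π²))^(1/3).
Substituting T = 49.79 s and GM = 1.991e+21 m³/s²:
a = (1.991e+21 · (49.79)² / (4π²))^(1/3) m
a ≈ 5e+07 m = 50 Mm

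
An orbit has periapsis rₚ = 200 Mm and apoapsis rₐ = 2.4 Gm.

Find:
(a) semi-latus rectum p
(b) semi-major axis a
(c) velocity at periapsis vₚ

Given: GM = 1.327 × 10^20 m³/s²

Convert to SI: rₚ = 200 Mm = 2e+08 m; rₐ = 2.4 Gm = 2.4e+09 m.
(a) From a = (rₚ + rₐ)/2 = 1.3e+09 m and e = (rₐ − rₚ)/(rₐ + rₚ) = 0.846154, p = a(1 − e²) = 1.3e+09 · (1 − (0.846154)²) ≈ 3.692e+08 m
(b) a = (rₚ + rₐ)/2 = (2e+08 + 2.4e+09)/2 ≈ 1.3e+09 m
(c) With a = (rₚ + rₐ)/2 = 1.3e+09 m, vₚ = √(GM (2/rₚ − 1/a)) = √(1.327e+20 · (2/2e+08 − 1/1.3e+09)) m/s ≈ 1.107e+06 m/s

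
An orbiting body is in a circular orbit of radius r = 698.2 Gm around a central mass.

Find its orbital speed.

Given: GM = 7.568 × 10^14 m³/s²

Convert to SI: r = 698.2 Gm = 6.982e+11 m.
For a circular orbit, gravity supplies the centripetal force, so v = √(GM / r).
v = √(7.568e+14 / 6.982e+11) m/s ≈ 32.92 m/s = 32.92 m/s.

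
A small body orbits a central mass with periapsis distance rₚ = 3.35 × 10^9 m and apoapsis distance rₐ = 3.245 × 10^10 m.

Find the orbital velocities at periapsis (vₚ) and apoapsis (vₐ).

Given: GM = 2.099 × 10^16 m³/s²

Use the vis-viva equation v² = GM(2/r − 1/a) with a = (rₚ + rₐ)/2 = (3.35e+09 + 3.245e+10)/2 = 1.79e+10 m.
vₚ = √(GM · (2/rₚ − 1/a)) = √(2.099e+16 · (2/3.35e+09 − 1/1.79e+10)) m/s ≈ 3370 m/s = 3.37 km/s.
vₐ = √(GM · (2/rₐ − 1/a)) = √(2.099e+16 · (2/3.245e+10 − 1/1.79e+10)) m/s ≈ 347.9 m/s = 347.9 m/s.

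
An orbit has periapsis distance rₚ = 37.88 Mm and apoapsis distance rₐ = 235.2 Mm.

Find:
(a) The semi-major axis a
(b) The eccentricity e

Convert to SI: rₚ = 37.88 Mm = 3.788e+07 m; rₐ = 235.2 Mm = 2.352e+08 m.
(a) a = (rₚ + rₐ) / 2 = (3.788e+07 + 2.352e+08) / 2 ≈ 1.365e+08 m = 136.5 Mm.
(b) e = (rₐ − rₚ) / (rₐ + rₚ) = (2.352e+08 − 3.788e+07) / (2.352e+08 + 3.788e+07) ≈ 0.7226.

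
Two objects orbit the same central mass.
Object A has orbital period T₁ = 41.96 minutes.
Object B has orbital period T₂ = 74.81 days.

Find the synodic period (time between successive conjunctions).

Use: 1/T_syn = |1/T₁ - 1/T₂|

Convert to SI: T₁ = 41.96 minutes = 2517.6 s; T₂ = 74.81 days = 6.46358e+06 s.
T_syn = |T₁ · T₂ / (T₁ − T₂)|.
T_syn = |2517.6 · 6.46358e+06 / (2517.6 − 6.46358e+06)| s ≈ 2519 s = 41.98 minutes.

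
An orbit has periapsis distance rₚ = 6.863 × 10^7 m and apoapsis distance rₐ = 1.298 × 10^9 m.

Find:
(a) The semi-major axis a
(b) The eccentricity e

(a) a = (rₚ + rₐ) / 2 = (6.863e+07 + 1.298e+09) / 2 ≈ 6.833e+08 m = 6.833 × 10^8 m.
(b) e = (rₐ − rₚ) / (rₐ + rₚ) = (1.298e+09 − 6.863e+07) / (1.298e+09 + 6.863e+07) ≈ 0.8996.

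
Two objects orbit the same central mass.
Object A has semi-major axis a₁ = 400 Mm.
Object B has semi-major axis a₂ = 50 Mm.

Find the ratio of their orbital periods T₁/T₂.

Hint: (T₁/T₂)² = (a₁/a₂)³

Convert to SI: a₁ = 400 Mm = 4e+08 m; a₂ = 50 Mm = 5e+07 m.
From Kepler's third law, (T₁/T₂)² = (a₁/a₂)³, so T₁/T₂ = (a₁/a₂)^(3/2).
a₁/a₂ = 4e+08 / 5e+07 = 8.
T₁/T₂ = (8)^(3/2) ≈ 22.63.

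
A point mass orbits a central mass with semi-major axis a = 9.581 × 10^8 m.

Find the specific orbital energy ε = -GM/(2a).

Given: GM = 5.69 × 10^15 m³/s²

ε = −GM / (2a).
ε = −5.69e+15 / (2 · 9.581e+08) J/kg ≈ -2.969e+06 J/kg = -2.969 MJ/kg.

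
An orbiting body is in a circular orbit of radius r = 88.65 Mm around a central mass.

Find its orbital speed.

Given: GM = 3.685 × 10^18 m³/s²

Convert to SI: r = 88.65 Mm = 8.865e+07 m.
For a circular orbit, gravity supplies the centripetal force, so v = √(GM / r).
v = √(3.685e+18 / 8.865e+07) m/s ≈ 2.039e+05 m/s = 203.9 km/s.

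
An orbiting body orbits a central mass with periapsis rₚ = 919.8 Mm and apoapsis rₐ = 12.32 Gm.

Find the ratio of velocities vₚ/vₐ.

Convert to SI: rₚ = 919.8 Mm = 9.198e+08 m; rₐ = 12.32 Gm = 1.232e+10 m.
Conservation of angular momentum gives rₚvₚ = rₐvₐ, so vₚ/vₐ = rₐ/rₚ.
vₚ/vₐ = 1.232e+10 / 9.198e+08 ≈ 13.39.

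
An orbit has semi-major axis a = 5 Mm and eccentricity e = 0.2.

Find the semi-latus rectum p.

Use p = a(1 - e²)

Convert to SI: a = 5 Mm = 5e+06 m.
p = a (1 − e²).
p = 5e+06 · (1 − (0.2)²) = 5e+06 · 0.96 ≈ 4.8e+06 m = 4.8 Mm.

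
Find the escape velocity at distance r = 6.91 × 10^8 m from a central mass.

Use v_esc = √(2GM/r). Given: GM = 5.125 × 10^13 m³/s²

Escape velocity comes from setting total energy to zero: ½v² − GM/r = 0 ⇒ v_esc = √(2GM / r).
v_esc = √(2 · 5.125e+13 / 6.91e+08) m/s ≈ 385.1 m/s = 385.1 m/s.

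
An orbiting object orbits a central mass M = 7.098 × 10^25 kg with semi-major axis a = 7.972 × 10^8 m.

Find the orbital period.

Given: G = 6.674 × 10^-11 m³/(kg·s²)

GM = G · M = 6.674e-11 · 7.098e+25 = 4.73721e+15 m³/s².
Kepler's third law: T = 2π √(a³ / GM).
Substituting a = 7.972e+08 m and GM = 4.73721e+15 m³/s²:
T = 2π √((7.972e+08)³ / 4.73721e+15) s
T ≈ 2.055e+06 s = 23.78 days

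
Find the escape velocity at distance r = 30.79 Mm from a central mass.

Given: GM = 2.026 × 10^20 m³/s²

Convert to SI: r = 30.79 Mm = 3.079e+07 m.
Escape velocity comes from setting total energy to zero: ½v² − GM/r = 0 ⇒ v_esc = √(2GM / r).
v_esc = √(2 · 2.026e+20 / 3.079e+07) m/s ≈ 3.628e+06 m/s = 3628 km/s.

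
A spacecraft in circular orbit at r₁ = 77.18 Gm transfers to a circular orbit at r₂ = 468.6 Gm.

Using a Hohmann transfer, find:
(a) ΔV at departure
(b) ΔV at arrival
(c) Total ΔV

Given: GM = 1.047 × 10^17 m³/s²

Convert to SI: r₁ = 77.18 Gm = 7.718e+10 m; r₂ = 468.6 Gm = 4.686e+11 m.
Transfer semi-major axis: a_t = (r₁ + r₂)/2 = (7.718e+10 + 4.686e+11)/2 = 2.7289e+11 m.
Circular speeds: v₁ = √(GM/r₁) = 1164.72 m/s, v₂ = √(GM/r₂) = 472.685 m/s.
Transfer speeds (vis-viva v² = GM(2/r − 1/a_t)): v₁ᵗ = 1526.26 m/s, v₂ᵗ = 251.38 m/s.
(a) ΔV₁ = |v₁ᵗ − v₁| ≈ 361.5 m/s = 361.5 m/s.
(b) ΔV₂ = |v₂ − v₂ᵗ| ≈ 221.3 m/s = 221.3 m/s.
(c) ΔV_total = ΔV₁ + ΔV₂ ≈ 582.8 m/s = 582.8 m/s.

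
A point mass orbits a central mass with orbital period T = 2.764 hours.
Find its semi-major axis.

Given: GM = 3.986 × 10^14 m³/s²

Convert to SI: T = 2.764 hours = 9950.4 s.
Invert Kepler's third law: a = (GM · T² / (4π²))^(1/3).
Substituting T = 9950.4 s and GM = 3.986e+14 m³/s²:
a = (3.986e+14 · (9950.4)² / (4π²))^(1/3) m
a ≈ 9.999e+06 m = 9.999 Mm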